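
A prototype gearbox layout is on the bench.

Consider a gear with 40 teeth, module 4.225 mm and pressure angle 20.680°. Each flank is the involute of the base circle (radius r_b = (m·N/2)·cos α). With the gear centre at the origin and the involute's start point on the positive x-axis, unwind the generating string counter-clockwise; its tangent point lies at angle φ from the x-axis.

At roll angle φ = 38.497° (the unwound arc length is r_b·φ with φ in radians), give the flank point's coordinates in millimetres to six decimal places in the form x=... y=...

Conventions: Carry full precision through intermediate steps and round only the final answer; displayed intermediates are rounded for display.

topology: single-mesh involute geometry — m = 4.225, N = 40
pitch radius r_p = m·N/2 = 4.225·40/2 = 84.500000
base radius r_b = r_p·cos α = 84.500000·cos 20.680° = 79.055442
roll angle φ = 38.497° = 0.67189940 rad
x = r_b·(cos φ + φ·sin φ) = 94.936133
y = r_b·(sin φ − φ·cos φ) = 7.638163

x=94.936133 y=7.638163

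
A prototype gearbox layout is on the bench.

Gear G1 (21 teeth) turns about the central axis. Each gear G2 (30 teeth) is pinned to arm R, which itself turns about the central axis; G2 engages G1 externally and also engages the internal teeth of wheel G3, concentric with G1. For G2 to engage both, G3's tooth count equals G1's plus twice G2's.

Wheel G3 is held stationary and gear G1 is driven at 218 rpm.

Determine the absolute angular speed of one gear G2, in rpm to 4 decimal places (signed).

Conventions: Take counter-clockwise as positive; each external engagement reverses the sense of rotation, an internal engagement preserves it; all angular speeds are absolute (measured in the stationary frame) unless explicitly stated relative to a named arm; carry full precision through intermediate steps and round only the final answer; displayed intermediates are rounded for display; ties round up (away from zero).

-76.3000 rpm

recognized (axles ride arm R): planetary set, 21/30/81 teeth
normalise by the input: solve with ω_sun = 1, then scale by 218 rpm
ring teeth: 21 + 2·30 = 81
21(ω_sun−ω_arm) = −81(ω_ring−ω_arm),  ω_ring = 0, ω_sun = 1
21(1−ω_arm) = −81(0−ω_arm)  ⇒  102·ω_arm = 21  ⇒  ω_arm = 7/34
sun–planet mesh: 21·(1−7/34) = −30·(ω_p−ω_arm)  ⇒  ω_p−ω_arm = -189/340
ω_p = 7/34 − 189/340 = -7/20
scale: ω_p = -7/20 × 218 rpm = -76.3000 rpm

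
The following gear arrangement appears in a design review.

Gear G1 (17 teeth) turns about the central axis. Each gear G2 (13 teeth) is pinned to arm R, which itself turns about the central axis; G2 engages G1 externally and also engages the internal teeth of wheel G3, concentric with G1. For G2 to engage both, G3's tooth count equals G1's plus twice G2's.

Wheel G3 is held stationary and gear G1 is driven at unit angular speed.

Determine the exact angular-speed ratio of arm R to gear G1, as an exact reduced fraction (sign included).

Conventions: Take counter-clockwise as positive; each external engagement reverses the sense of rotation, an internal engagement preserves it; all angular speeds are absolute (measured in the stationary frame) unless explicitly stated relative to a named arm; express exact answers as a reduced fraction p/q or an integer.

topology: planetary set — G1 17T / G2 13T / G3 43T, arm = carrier (Willis)
ring teeth: 17 + 2·13 = 43
17(ω_sun−ω_arm) = −43(ω_ring−ω_arm),  ω_ring = 0, ω_sun = 1
17(1−ω_arm) = −43(0−ω_arm)  ⇒  60·ω_arm = 17  ⇒  ω_arm = 17/60
ω_out/ω_in = 17/60

17/60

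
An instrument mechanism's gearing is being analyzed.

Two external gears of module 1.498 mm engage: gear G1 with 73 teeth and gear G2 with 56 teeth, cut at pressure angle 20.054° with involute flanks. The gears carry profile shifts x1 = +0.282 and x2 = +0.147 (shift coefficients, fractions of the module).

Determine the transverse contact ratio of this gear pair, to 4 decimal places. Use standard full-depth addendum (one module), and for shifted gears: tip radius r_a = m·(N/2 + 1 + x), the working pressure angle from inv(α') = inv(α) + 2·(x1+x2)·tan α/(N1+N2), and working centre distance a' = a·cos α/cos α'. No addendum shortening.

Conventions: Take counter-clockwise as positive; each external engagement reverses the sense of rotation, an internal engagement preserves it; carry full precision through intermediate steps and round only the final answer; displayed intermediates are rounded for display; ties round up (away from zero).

1.7346

recognized (one external pair, fixed centres): single-mesh tooth geometry, m = 1.498, N1 = 73, N2 = 56
base radii: r_b1 = 51.361926, r_b2 = 39.400929
tip radii: r_a1 = 56.597436, r_a2 = 43.662206
inv(α') = inv(20.054°) + 2·(+0.282+0.147)·tan α/(73+56) = 0.01745753  ⇒  α' = 21.04370°
a' = a·cos α / cos α' = 96.6210·cos 20.054°/cos 21.04370° = 97.248677
action lengths: √(r_a1²−r_b1²) = 23.774405, √(r_a2²−r_b2²) = 18.813692
base pitch p_b = π·m·cos α = 4.420774
CR = (23.774405 + 18.813692 − 97.248677·sin 21.04370°)/4.420774 = 1.734550
contact ratio ≈ 1.7346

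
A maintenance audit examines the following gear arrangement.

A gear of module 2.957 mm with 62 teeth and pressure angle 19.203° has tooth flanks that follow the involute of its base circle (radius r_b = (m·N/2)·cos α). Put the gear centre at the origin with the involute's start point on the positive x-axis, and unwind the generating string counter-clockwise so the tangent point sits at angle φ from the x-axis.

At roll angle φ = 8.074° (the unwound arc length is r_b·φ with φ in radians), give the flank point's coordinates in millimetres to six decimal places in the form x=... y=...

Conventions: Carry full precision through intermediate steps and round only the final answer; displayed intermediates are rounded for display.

x=87.421821 y=0.080587

recognized (one wheel, involute flank): single-mesh tooth geometry, m = 2.957, N = 62
pitch radius r_p = m·N/2 = 2.957·62/2 = 91.667000
base radius r_b = r_p·cos α = 91.667000·cos 19.203° = 86.566570
roll angle φ = 8.074° = 0.14091788 rad
x = r_b·(cos φ + φ·sin φ) = 87.421821
y = r_b·(sin φ − φ·cos φ) = 0.080587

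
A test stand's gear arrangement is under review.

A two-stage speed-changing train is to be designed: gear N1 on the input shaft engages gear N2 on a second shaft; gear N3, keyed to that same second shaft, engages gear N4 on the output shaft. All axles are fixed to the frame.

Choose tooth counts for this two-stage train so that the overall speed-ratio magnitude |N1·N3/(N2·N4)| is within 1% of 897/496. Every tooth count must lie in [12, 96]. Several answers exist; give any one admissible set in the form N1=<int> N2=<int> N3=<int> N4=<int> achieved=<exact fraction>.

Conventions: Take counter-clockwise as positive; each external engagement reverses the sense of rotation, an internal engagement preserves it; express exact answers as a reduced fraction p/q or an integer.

class = fixed-axis compound train [2-stage, 897/496 wanted]
target = 897/496 in lowest terms: an exact hit needs N1·N3 = k·897 and N2·N4 = k·496 for one integer k, every count in [12, 96]; additionally prefer no 1:1 stage (N1 ≠ N2, N3 ≠ N4)
k = 1: N1·N3 = 897 = 13·69, N2·N4 = 496 = 16·31
achieved = 13·69/(16·31) = 897/496; |achieved − target| = 0 ≤ 897/49600 ✓

N1=13 N2=16 N3=69 N4=31 achieved=897/496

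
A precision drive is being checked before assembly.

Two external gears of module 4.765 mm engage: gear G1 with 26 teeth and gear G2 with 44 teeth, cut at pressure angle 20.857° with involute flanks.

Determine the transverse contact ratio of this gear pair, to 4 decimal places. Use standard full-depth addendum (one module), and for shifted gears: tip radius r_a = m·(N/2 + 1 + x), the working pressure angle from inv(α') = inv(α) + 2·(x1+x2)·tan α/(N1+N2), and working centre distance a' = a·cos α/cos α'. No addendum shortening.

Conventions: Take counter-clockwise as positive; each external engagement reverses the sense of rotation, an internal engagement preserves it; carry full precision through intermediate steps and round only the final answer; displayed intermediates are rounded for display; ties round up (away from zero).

1.6385

recognized (one external pair, fixed centres): single-mesh tooth geometry, m = 4.765, N1 = 26, N2 = 44
base radii: r_b1 = 57.885864, r_b2 = 97.960693
tip radii: r_a1 = 66.710000, r_a2 = 109.595000
no profile shift: α' = α, a' = a
action lengths: √(r_a1²−r_b1²) = 33.157968, √(r_a2²−r_b2²) = 49.140274
base pitch p_b = π·m·cos α = 13.988754
CR = (33.157968 + 49.140274 − 166.775000·sin 20.85700°)/13.988754 = 1.638474
contact ratio ≈ 1.6385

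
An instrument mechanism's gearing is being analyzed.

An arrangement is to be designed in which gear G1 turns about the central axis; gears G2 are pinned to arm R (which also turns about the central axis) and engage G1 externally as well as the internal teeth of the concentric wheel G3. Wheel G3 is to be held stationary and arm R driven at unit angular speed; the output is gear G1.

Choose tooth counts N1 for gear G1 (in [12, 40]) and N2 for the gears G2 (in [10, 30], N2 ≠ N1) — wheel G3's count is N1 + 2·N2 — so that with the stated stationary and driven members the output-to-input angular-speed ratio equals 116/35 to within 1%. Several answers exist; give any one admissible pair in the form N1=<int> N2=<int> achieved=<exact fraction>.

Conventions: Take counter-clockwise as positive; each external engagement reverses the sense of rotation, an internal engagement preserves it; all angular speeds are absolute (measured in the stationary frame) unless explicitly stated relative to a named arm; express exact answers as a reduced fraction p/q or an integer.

planetary set to be sized for 116/35 (Willis relation)
Willis with ω_ring = 0: ω_sun/ω_arm = (N1+N3)/N1; set equal to 116/35  ⇒  N3/N1 = 116/35 − 1 = 81/35
N3 = N1 + 2·N2  ⇒  N2/N1 = (N3/N1 − 1)/2 = (81/35 − 1)/2 = 23/35
smallest multiple with N1 ≥ 12 and N2 ≥ 10: k = 1  ⇒  N1 = 1·35 = 35, N2 = 1·23 = 23 (N1 ≤ 40, N2 ≤ 30, N2 ≠ N1 ✓), N3 = 35 + 2·23 = 81
check: (N1+N3)/N1 with N1 = 35, N3 = 81 gives 116/35; |achieved − target| = 0 ≤ 29/875 ✓

N1=35 N2=23 achieved=116/35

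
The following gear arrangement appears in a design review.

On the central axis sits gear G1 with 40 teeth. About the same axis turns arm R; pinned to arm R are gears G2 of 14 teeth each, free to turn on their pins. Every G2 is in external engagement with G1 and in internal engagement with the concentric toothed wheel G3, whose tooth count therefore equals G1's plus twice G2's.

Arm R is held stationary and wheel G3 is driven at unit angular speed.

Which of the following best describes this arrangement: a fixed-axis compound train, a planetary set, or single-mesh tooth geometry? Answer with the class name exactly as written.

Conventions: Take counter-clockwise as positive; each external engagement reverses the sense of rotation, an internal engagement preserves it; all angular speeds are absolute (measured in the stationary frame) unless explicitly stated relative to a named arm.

planetary set

topology: planetary set — G1 40T / G2 14T / G3 68T, arm = carrier (Willis)
classification: planetary set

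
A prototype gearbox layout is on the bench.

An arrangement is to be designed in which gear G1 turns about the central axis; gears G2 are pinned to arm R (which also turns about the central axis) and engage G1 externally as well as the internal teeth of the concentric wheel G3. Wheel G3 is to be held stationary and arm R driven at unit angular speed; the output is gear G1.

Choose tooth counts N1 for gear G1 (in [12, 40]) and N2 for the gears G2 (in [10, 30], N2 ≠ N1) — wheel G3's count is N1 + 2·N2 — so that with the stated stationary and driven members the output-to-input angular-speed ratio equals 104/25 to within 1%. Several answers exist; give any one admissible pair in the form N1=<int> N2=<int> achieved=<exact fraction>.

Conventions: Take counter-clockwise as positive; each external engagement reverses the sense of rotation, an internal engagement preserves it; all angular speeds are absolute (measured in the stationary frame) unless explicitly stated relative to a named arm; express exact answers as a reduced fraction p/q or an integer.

N1=25 N2=27 achieved=104/25

design class (target 104/25): planetary set
Willis with ω_ring = 0: ω_sun/ω_arm = (N1+N3)/N1; set equal to 104/25  ⇒  N3/N1 = 104/25 − 1 = 79/25
N3 = N1 + 2·N2  ⇒  N2/N1 = (N3/N1 − 1)/2 = (79/25 − 1)/2 = 27/25
smallest multiple with N1 ≥ 12 and N2 ≥ 10: k = 1  ⇒  N1 = 1·25 = 25, N2 = 1·27 = 27 (N1 ≤ 40, N2 ≤ 30, N2 ≠ N1 ✓), N3 = 25 + 2·27 = 79
check: (N1+N3)/N1 with N1 = 25, N3 = 79 gives 104/25; |achieved − target| = 0 ≤ 26/625 ✓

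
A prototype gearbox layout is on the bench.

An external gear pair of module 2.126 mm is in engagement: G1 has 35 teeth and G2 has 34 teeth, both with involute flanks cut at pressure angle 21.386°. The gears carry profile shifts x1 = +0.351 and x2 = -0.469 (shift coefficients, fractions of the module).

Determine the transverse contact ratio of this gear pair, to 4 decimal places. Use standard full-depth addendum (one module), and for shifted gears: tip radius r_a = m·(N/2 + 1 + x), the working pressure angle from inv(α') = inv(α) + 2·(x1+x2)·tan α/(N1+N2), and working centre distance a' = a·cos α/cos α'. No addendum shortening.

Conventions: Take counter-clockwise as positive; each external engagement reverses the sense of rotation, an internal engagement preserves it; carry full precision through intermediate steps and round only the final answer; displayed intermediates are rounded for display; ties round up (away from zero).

class = single-mesh tooth geometry [involute pair 35T × 34T, m = 2.126]
base radii: r_b1 = 34.643248, r_b2 = 33.653441
tip radii: r_a1 = 40.077226, r_a2 = 37.270906
inv(α') = inv(21.386°) + 2·(+0.351-0.469)·tan α/(35+34) = 0.01701832  ⇒  α' = 20.87217°
a' = a·cos α / cos α' = 73.3470·cos 21.386°/cos 20.87217° = 73.093238
action lengths: √(r_a1²−r_b1²) = 20.150172, √(r_a2²−r_b2²) = 16.017689
base pitch p_b = π·m·cos α = 6.219141
CR = (20.150172 + 16.017689 − 73.093238·sin 20.87217°)/6.219141 = 1.628183
contact ratio ≈ 1.6282

1.6282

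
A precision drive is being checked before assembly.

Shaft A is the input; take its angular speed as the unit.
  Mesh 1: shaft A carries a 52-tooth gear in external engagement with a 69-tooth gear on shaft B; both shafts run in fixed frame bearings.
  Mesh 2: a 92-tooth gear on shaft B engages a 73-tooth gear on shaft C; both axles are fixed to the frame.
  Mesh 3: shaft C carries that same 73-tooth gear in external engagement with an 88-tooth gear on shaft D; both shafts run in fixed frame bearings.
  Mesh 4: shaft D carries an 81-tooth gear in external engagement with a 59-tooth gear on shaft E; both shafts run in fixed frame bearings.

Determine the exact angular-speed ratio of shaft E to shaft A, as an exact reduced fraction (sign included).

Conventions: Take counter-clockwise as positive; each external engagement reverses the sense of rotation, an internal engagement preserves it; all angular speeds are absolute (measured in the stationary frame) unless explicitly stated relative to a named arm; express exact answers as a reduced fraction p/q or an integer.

class = fixed-axis compound train [4 meshes; 4 ratios multiply, 4 sense flips]
mesh 1 [52T→69T]: running ratio 52/69, sense −
mesh 2 [92T→73T]: running ratio 208/219, sense +
mesh 3 [73T→88T]: running ratio 26/33, sense −
mesh 4 [81T→59T]: running ratio 702/649, sense +
ω_out/ω_in = 702/649

702/649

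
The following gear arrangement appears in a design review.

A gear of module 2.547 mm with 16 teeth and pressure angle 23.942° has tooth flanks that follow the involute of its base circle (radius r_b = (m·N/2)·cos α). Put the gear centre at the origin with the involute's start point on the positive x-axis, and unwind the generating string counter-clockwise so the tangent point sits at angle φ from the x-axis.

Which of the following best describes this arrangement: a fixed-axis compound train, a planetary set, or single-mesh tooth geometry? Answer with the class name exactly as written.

single-mesh tooth geometry

topology: single-mesh involute geometry — m = 2.547, N = 16
classification: single-mesh tooth geometry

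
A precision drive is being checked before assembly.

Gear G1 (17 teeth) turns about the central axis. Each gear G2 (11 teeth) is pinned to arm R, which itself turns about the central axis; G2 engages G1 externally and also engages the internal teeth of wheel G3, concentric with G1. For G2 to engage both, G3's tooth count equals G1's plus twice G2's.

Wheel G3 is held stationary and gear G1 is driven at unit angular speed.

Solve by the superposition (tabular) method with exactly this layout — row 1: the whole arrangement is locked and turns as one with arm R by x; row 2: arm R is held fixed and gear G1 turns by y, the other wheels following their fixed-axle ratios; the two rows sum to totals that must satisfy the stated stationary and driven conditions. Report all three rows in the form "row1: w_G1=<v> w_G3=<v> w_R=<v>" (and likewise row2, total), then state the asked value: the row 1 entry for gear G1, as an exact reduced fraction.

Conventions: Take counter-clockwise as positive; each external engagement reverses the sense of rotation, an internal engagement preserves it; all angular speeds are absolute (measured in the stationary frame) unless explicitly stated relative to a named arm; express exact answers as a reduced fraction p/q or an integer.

planetary set (17T centre, 11T on arm, 39T internal) — Willis relation
superposition row 1 [locked train]: every member turns x
row 2 (arm held, sun turns y): ω_ring = −(17/39)·y, ω_arm = 0
boundary: total ω_ring = x − (17/39)·y = 0 and total ω_sun = x + y = 1  ⇒  y = 39/56, x = 17/56
row 2 ring = −(17/39)·39/56 = -17/56
totals (row 1 + row 2): sun 17/56 + 39/56 = 1, ring 17/56 + (-17/56) = 0, arm 17/56 + 0 = 17/56
asked cell (row1, sun) = 17/56

row1: w_G1=17/56 w_G3=17/56 w_R=17/56
row2: w_G1=39/56 w_G3=-17/56 w_R=0
total: w_G1=1 w_G3=0 w_R=17/56
asked value: 17/56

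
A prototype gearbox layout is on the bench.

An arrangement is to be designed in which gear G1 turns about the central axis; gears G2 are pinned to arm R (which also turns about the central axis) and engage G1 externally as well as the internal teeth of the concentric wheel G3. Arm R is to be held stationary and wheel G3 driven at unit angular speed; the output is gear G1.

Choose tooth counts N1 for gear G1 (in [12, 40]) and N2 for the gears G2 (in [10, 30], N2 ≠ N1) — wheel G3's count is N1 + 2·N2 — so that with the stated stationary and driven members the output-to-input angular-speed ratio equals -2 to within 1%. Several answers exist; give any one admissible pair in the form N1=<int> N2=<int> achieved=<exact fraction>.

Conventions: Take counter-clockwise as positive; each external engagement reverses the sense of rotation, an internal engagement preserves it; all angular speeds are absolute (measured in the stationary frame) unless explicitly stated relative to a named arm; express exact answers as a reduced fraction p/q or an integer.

N1=20 N2=10 achieved=-2

topology: planetary set — design target -2, arm = carrier (Willis)
Willis with ω_arm = 0: ω_sun/ω_ring = −N3/N1; set equal to -2  ⇒  N3/N1 = −(-2) = 2
N3 = N1 + 2·N2  ⇒  N2/N1 = (N3/N1 − 1)/2 = (2 − 1)/2 = 1/2
smallest multiple with N1 ≥ 12 and N2 ≥ 10: k = 10  ⇒  N1 = 10·2 = 20, N2 = 10·1 = 10 (N1 ≤ 40, N2 ≤ 30, N2 ≠ N1 ✓), N3 = 20 + 2·10 = 40
check: −N3/N1 with N1 = 20, N3 = 40 gives -2; |achieved − target| = 0 ≤ 1/50 ✓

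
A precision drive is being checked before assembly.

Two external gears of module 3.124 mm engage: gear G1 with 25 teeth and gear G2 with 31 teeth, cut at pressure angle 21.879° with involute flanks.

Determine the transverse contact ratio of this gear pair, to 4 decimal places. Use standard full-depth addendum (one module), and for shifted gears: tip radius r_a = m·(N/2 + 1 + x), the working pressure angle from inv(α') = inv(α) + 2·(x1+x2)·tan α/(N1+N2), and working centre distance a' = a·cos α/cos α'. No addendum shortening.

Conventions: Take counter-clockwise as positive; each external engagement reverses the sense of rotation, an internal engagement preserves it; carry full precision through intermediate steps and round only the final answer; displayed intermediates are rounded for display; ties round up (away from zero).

1.5631

class = single-mesh tooth geometry [involute pair 25T × 31T, m = 3.124]
base radii: r_b1 = 36.237342, r_b2 = 44.934304
tip radii: r_a1 = 42.174000, r_a2 = 51.546000
no profile shift: α' = α, a' = a
action lengths: √(r_a1²−r_b1²) = 21.575480, √(r_a2²−r_b2²) = 25.256652
base pitch p_b = π·m·cos α = 9.107437
CR = (21.575480 + 25.256652 − 87.472000·sin 21.87900°)/9.107437 = 1.563106
contact ratio ≈ 1.5631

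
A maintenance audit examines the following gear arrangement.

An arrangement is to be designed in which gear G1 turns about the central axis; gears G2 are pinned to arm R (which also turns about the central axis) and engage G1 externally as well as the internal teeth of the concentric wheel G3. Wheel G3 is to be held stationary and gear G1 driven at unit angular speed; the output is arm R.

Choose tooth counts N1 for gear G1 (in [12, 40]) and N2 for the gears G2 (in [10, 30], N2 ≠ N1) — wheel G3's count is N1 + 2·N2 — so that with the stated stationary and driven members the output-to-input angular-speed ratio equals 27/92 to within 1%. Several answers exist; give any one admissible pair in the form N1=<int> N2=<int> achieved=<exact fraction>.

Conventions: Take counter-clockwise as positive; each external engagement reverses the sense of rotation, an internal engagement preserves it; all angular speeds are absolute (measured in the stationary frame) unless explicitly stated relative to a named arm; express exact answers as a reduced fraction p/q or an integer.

topology: planetary set — design target 27/92, arm = carrier (Willis)
Willis with ω_ring = 0: ω_arm/ω_sun = N1/(N1+N3); set equal to 27/92  ⇒  N3/N1 = 1/(27/92) − 1 = 65/27
N3 = N1 + 2·N2  ⇒  N2/N1 = (N3/N1 − 1)/2 = (65/27 − 1)/2 = 19/27
smallest multiple with N1 ≥ 12 and N2 ≥ 10: k = 1  ⇒  N1 = 1·27 = 27, N2 = 1·19 = 19 (N1 ≤ 40, N2 ≤ 30, N2 ≠ N1 ✓), N3 = 27 + 2·19 = 65
check: N1/(N1+N3) with N1 = 27, N3 = 65 gives 27/92; |achieved − target| = 0 ≤ 27/9200 ✓

N1=27 N2=19 achieved=27/92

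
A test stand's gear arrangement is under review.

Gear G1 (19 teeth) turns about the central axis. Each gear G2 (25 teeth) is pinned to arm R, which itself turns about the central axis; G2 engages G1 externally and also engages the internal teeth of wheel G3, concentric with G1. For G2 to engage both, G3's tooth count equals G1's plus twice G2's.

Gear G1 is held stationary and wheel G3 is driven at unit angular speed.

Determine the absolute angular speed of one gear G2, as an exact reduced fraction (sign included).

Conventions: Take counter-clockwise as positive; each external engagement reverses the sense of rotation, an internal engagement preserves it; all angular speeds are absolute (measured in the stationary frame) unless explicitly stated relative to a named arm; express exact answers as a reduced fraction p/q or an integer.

69/50

recognized (axles ride arm R): planetary set, 19/25/69 teeth
ring teeth: 19 + 2·25 = 69
19(ω_sun−ω_arm) = −69(ω_ring−ω_arm),  ω_sun = 0, ω_ring = 1
19(0−ω_arm) = −69(1−ω_arm)  ⇒  88·ω_arm = 69  ⇒  ω_arm = 69/88
sun–planet mesh: 19·(0−69/88) = −25·(ω_p−ω_arm)  ⇒  ω_p−ω_arm = 1311/2200
ω_p = 69/88 + 1311/2200 = 69/50
exact speed ratio = 69/50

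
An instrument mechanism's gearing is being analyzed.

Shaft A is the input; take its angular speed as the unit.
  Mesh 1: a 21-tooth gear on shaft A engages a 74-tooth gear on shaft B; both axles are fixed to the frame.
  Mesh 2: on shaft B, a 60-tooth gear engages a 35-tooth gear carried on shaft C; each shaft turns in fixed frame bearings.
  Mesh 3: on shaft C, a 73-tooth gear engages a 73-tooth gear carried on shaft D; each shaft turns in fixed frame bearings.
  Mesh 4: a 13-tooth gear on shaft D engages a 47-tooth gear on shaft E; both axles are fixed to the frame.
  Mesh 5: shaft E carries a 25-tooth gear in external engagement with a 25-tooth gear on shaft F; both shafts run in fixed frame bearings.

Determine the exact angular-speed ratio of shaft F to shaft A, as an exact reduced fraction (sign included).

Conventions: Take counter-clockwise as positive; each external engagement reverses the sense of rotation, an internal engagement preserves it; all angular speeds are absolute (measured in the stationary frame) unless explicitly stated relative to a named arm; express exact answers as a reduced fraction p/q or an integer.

class = fixed-axis compound train [5 meshes; 5 ratios multiply, 5 sense flips]
mesh 1 [21T→74T]: running ratio 21/74, sense −
mesh 2 [60T→35T]: running ratio 18/37, sense +
mesh 3 [73T→73T]: running ratio 18/37, sense −
mesh 4 [13T→47T]: running ratio 234/1739, sense +
mesh 5 [25T→25T]: running ratio 234/1739, sense −
ω_out/ω_in = -234/1739

-234/1739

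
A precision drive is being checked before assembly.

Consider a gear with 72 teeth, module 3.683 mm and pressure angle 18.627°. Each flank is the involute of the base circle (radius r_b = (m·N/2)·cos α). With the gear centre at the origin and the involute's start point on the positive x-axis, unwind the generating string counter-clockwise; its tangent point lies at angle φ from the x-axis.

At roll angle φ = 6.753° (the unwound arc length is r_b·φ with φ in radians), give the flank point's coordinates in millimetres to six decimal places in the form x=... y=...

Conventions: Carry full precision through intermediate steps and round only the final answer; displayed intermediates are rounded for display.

x=126.512428 y=0.068475

topology: single-mesh involute geometry — m = 3.683, N = 72
pitch radius r_p = m·N/2 = 3.683·72/2 = 132.588000
base radius r_b = r_p·cos α = 132.588000·cos 18.627° = 125.642775
roll angle φ = 6.753° = 0.11786208 rad
x = r_b·(cos φ + φ·sin φ) = 126.512428
y = r_b·(sin φ − φ·cos φ) = 0.068475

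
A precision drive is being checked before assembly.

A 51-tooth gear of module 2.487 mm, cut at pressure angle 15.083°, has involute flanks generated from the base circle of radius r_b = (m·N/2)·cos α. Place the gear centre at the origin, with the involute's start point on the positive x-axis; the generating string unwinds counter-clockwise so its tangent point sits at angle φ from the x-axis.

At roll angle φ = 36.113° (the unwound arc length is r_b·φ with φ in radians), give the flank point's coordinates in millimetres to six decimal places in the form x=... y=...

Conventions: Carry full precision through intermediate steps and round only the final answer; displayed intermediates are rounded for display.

x=72.215181 y=4.910662

topology: single-mesh involute geometry — m = 2.487, N = 51
pitch radius r_p = m·N/2 = 2.487·51/2 = 63.418500
base radius r_b = r_p·cos α = 63.418500·cos 15.083° = 61.233725
roll angle φ = 36.113° = 0.63029075 rad
x = r_b·(cos φ + φ·sin φ) = 72.215181
y = r_b·(sin φ − φ·cos φ) = 4.910662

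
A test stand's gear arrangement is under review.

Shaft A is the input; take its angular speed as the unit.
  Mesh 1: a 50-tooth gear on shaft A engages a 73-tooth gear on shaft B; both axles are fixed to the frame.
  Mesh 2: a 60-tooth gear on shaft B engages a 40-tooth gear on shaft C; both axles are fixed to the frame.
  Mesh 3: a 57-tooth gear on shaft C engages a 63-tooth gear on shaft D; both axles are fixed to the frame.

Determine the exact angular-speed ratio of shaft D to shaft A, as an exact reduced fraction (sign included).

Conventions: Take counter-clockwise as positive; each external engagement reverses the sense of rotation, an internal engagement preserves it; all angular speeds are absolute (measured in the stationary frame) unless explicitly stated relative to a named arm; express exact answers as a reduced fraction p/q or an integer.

-475/511

class = fixed-axis compound train [3 meshes; 3 ratios multiply, 3 sense flips]
mesh 1 [50T→73T]: running ratio 50/73, sense −
mesh 2 [60T→40T]: running ratio 75/73, sense +
mesh 3 [57T→63T]: running ratio 475/511, sense −
ω_out/ω_in = -475/511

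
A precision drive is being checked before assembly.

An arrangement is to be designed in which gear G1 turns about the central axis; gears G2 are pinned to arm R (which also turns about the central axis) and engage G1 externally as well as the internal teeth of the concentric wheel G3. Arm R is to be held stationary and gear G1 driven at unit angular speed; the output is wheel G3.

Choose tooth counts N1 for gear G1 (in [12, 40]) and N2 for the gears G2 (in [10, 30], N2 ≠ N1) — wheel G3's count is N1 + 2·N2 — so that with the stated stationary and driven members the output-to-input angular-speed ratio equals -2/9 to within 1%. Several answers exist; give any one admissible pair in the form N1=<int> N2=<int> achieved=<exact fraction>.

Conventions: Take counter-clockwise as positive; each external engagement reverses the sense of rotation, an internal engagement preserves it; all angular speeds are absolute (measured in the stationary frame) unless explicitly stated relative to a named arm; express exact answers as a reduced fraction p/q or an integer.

topology: planetary set — design target -2/9, arm = carrier (Willis)
Willis with ω_arm = 0: ω_ring/ω_sun = −N1/N3; set equal to -2/9  ⇒  N3/N1 = −1/(-2/9) = 9/2
N3 = N1 + 2·N2  ⇒  N2/N1 = (N3/N1 − 1)/2 = (9/2 − 1)/2 = 7/4
smallest multiple with N1 ≥ 12 and N2 ≥ 10: k = 3  ⇒  N1 = 3·4 = 12, N2 = 3·7 = 21 (N1 ≤ 40, N2 ≤ 30, N2 ≠ N1 ✓), N3 = 12 + 2·21 = 54
check: −N1/N3 with N1 = 12, N3 = 54 gives -2/9; |achieved − target| = 0 ≤ 1/450 ✓

N1=12 N2=21 achieved=-2/9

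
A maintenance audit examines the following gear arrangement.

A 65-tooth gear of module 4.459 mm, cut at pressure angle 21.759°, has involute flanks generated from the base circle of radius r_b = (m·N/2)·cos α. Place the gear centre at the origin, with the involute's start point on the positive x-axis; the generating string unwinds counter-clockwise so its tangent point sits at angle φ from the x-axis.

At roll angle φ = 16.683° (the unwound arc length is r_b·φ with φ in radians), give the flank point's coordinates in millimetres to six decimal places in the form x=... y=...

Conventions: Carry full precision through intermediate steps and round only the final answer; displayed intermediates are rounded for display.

recognized (one wheel, involute flank): single-mesh tooth geometry, m = 4.459, N = 65
pitch radius r_p = m·N/2 = 4.459·65/2 = 144.917500
base radius r_b = r_p·cos α = 144.917500·cos 21.759° = 134.592322
roll angle φ = 16.683° = 0.29117328 rad
x = r_b·(cos φ + φ·sin φ) = 140.177454
y = r_b·(sin φ − φ·cos φ) = 1.098164

x=140.177454 y=1.098164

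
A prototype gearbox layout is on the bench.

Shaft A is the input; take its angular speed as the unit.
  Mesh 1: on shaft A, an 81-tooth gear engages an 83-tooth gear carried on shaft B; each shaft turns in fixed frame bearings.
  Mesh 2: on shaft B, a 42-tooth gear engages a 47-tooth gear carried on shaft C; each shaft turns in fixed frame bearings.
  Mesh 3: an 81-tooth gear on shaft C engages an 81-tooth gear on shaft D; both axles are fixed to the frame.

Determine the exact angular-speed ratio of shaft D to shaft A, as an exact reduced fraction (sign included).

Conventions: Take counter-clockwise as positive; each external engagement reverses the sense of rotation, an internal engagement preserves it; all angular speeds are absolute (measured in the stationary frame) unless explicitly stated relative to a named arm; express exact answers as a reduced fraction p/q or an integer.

-3402/3901

class = fixed-axis compound train [3 meshes; 3 ratios multiply, 3 sense flips]
mesh 1 [81T→83T]: running ratio 81/83, sense −
mesh 2 [42T→47T]: running ratio 3402/3901, sense +
mesh 3 [81T→81T]: running ratio 3402/3901, sense −
ω_out/ω_in = -3402/3901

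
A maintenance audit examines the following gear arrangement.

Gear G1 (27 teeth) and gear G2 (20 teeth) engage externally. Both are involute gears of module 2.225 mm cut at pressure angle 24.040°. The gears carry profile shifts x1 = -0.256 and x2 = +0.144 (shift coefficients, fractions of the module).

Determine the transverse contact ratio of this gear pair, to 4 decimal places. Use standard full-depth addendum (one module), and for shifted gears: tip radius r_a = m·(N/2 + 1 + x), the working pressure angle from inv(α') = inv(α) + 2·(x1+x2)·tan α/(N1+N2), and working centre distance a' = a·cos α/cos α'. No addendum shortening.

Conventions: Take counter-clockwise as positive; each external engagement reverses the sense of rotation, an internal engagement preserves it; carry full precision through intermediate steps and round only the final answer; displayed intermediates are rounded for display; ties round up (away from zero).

topology: single-mesh involute geometry — m = 2.225, 27T/20T pair
base radii: r_b1 = 27.432086, r_b2 = 20.320063
tip radii: r_a1 = 31.692900, r_a2 = 24.795400
inv(α') = inv(24.040°) + 2·(-0.256+0.144)·tan α/(27+20) = 0.02436239  ⇒  α' = 23.40942°
a' = a·cos α / cos α' = 52.2875·cos 24.040°/cos 23.40942° = 52.035200
action lengths: √(r_a1²−r_b1²) = 15.872006, √(r_a2²−r_b2²) = 14.209394
base pitch p_b = π·m·cos α = 6.383736
CR = (15.872006 + 14.209394 − 52.035200·sin 23.40942°)/6.383736 = 1.473727
contact ratio ≈ 1.4737

1.4737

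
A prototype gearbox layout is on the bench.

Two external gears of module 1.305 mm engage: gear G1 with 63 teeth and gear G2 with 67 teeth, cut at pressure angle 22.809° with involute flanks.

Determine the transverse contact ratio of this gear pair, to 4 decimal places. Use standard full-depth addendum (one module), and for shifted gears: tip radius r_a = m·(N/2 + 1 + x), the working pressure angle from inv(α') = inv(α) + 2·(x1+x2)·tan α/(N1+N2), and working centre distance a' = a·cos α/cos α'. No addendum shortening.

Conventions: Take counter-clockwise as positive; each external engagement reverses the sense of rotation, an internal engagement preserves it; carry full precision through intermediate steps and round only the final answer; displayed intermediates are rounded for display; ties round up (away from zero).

single-mesh involute tooth geometry (63T engaging 67T at module 1.305)
base radii: r_b1 = 37.892987, r_b2 = 40.298891
tip radii: r_a1 = 42.412500, r_a2 = 45.022500
no profile shift: α' = α, a' = a
action lengths: √(r_a1²−r_b1²) = 19.051029, √(r_a2²−r_b2²) = 20.075480
base pitch p_b = π·m·cos α = 3.779185
CR = (19.051029 + 20.075480 − 84.825000·sin 22.80900°)/3.779185 = 1.652001
contact ratio ≈ 1.6520

1.6520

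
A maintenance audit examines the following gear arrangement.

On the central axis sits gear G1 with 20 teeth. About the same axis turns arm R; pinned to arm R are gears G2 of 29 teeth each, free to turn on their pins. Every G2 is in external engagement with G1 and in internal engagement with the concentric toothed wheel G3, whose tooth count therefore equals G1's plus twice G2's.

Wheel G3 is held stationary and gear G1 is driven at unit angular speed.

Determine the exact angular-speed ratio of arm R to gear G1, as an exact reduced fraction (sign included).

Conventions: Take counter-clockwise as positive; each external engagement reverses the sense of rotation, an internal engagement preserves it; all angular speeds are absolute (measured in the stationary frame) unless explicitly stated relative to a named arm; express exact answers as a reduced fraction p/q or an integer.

10/49

class = planetary set [G3 = 20+2·29 = 78; Willis about the carrier]
ring teeth: 20 + 2·29 = 78
20(ω_sun−ω_arm) = −78(ω_ring−ω_arm),  ω_ring = 0, ω_sun = 1
20(1−ω_arm) = −78(0−ω_arm)  ⇒  98·ω_arm = 20  ⇒  ω_arm = 10/49
ω_out/ω_in = 10/49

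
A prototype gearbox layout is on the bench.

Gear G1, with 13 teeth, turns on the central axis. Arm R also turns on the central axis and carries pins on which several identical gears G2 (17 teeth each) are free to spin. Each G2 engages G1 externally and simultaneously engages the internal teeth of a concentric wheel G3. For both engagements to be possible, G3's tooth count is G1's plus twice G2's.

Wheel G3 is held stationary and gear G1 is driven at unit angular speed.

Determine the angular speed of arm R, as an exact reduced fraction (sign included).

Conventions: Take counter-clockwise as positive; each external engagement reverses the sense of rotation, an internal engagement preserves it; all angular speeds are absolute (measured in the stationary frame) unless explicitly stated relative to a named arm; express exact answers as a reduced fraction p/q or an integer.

recognized (axles ride arm R): planetary set, 13/17/47 teeth
ring teeth: 13 + 2·17 = 47
13(ω_sun−ω_arm) = −47(ω_ring−ω_arm),  ω_ring = 0, ω_sun = 1
13(1−ω_arm) = −47(0−ω_arm)  ⇒  60·ω_arm = 13  ⇒  ω_arm = 13/60
exact speed ratio = 13/60

13/60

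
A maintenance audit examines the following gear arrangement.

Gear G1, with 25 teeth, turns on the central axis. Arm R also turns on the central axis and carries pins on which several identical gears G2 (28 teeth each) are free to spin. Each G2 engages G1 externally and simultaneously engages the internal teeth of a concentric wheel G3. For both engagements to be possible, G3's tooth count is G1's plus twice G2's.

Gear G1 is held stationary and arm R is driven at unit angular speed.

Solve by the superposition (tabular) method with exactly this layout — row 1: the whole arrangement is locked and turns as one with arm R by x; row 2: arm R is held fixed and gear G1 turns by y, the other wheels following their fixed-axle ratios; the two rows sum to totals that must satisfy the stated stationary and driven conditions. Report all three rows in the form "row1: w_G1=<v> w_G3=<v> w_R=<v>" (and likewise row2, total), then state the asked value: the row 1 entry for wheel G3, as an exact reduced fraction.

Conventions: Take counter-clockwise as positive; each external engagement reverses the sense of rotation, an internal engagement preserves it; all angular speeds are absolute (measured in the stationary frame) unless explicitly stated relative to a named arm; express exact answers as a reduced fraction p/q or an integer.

row1: w_G1=1 w_G3=1 w_R=1
row2: w_G1=-1 w_G3=25/81 w_R=0
total: w_G1=0 w_G3=106/81 w_R=1
asked value: 1

recognized (axles ride arm R): planetary set, 25/28/81 teeth
superposition row 1 [locked train]: every member turns x
row 2: sun turns y, ring = −(25/81)·y, arm 0
boundary: total ω_sun = x + y = 0 and total ω_arm = x = 1  ⇒  y = -1, x = 1
row 2 ring = −(25/81)·(-1) = 25/81
totals (row 1 + row 2): sun 1 + (-1) = 0, ring 1 + 25/81 = 106/81, arm 1 + 0 = 1
asked cell (row1, ring) = 1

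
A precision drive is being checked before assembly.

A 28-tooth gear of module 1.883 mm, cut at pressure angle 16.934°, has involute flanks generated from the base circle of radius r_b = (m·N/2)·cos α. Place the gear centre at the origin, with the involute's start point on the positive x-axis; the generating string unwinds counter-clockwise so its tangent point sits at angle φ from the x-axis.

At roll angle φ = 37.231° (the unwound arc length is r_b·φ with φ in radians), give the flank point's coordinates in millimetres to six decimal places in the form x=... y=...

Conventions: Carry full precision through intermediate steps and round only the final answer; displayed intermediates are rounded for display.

single-mesh involute tooth geometry (28T wheel at module 1.883)
pitch radius r_p = m·N/2 = 1.883·28/2 = 26.362000
base radius r_b = r_p·cos α = 26.362000·cos 16.934° = 25.218968
roll angle φ = 37.231° = 0.64980353 rad
x = r_b·(cos φ + φ·sin φ) = 29.994263
y = r_b·(sin φ − φ·cos φ) = 2.210560

x=29.994263 y=2.210560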